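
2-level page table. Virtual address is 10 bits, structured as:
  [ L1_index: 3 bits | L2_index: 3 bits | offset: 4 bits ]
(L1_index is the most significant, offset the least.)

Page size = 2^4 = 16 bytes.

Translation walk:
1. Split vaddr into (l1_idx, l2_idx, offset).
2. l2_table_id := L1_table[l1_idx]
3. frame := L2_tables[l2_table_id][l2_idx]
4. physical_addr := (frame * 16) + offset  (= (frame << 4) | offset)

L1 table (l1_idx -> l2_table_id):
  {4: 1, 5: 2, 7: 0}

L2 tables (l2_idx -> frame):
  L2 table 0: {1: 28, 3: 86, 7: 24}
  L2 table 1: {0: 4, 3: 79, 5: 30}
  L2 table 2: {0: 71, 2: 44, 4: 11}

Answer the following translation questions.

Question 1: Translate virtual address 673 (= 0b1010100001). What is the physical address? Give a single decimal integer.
Answer: 705

Derivation:
vaddr = 673 = 0b1010100001
Split: l1_idx=5, l2_idx=2, offset=1
L1[5] = 2
L2[2][2] = 44
paddr = 44 * 16 + 1 = 705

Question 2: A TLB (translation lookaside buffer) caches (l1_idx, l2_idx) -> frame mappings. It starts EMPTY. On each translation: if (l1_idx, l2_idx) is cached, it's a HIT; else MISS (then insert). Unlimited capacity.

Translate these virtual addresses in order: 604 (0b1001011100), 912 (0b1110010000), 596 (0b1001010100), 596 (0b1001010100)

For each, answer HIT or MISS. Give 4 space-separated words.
vaddr=604: (4,5) not in TLB -> MISS, insert
vaddr=912: (7,1) not in TLB -> MISS, insert
vaddr=596: (4,5) in TLB -> HIT
vaddr=596: (4,5) in TLB -> HIT

Answer: MISS MISS HIT HIT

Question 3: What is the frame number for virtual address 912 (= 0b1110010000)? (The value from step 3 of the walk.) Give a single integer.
vaddr = 912: l1_idx=7, l2_idx=1
L1[7] = 0; L2[0][1] = 28

Answer: 28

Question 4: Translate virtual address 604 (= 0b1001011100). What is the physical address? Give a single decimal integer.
Answer: 492

Derivation:
vaddr = 604 = 0b1001011100
Split: l1_idx=4, l2_idx=5, offset=12
L1[4] = 1
L2[1][5] = 30
paddr = 30 * 16 + 12 = 492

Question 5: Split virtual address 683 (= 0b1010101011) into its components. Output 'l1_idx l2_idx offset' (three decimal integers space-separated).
vaddr = 683 = 0b1010101011
  top 3 bits -> l1_idx = 5
  next 3 bits -> l2_idx = 2
  bottom 4 bits -> offset = 11

Answer: 5 2 11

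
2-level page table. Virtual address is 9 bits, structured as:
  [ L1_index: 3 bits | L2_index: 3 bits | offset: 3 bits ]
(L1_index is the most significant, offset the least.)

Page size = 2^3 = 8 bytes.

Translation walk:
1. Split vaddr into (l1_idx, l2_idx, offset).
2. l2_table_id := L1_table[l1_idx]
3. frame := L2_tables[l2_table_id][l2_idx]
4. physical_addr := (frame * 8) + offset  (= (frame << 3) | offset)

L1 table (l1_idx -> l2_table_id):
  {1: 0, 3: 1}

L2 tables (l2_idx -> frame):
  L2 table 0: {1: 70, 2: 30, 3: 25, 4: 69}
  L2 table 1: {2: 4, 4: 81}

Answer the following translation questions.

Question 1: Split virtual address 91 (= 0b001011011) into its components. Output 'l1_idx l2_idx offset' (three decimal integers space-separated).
Answer: 1 3 3

Derivation:
vaddr = 91 = 0b001011011
  top 3 bits -> l1_idx = 1
  next 3 bits -> l2_idx = 3
  bottom 3 bits -> offset = 3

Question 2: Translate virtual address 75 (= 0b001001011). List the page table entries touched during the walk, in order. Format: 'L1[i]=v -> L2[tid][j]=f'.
vaddr = 75 = 0b001001011
Split: l1_idx=1, l2_idx=1, offset=3

Answer: L1[1]=0 -> L2[0][1]=70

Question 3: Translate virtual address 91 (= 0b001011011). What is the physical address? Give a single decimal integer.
vaddr = 91 = 0b001011011
Split: l1_idx=1, l2_idx=3, offset=3
L1[1] = 0
L2[0][3] = 25
paddr = 25 * 8 + 3 = 203

Answer: 203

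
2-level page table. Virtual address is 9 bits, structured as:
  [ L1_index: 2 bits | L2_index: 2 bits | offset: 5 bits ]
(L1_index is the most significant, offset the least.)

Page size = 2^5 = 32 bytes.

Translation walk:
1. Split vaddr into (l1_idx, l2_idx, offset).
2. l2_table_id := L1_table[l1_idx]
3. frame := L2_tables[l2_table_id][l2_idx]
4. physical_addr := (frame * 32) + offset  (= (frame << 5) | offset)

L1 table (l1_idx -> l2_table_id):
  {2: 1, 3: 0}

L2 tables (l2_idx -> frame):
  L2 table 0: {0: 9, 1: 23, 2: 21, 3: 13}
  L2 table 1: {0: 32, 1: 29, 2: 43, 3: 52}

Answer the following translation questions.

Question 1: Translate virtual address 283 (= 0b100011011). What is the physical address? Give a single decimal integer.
vaddr = 283 = 0b100011011
Split: l1_idx=2, l2_idx=0, offset=27
L1[2] = 1
L2[1][0] = 32
paddr = 32 * 32 + 27 = 1051

Answer: 1051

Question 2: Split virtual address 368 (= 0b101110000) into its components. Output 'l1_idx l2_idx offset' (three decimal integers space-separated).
Answer: 2 3 16

Derivation:
vaddr = 368 = 0b101110000
  top 2 bits -> l1_idx = 2
  next 2 bits -> l2_idx = 3
  bottom 5 bits -> offset = 16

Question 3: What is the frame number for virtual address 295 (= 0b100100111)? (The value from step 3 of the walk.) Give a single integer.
vaddr = 295: l1_idx=2, l2_idx=1
L1[2] = 1; L2[1][1] = 29

Answer: 29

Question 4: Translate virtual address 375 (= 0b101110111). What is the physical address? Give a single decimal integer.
Answer: 1687

Derivation:
vaddr = 375 = 0b101110111
Split: l1_idx=2, l2_idx=3, offset=23
L1[2] = 1
L2[1][3] = 52
paddr = 52 * 32 + 23 = 1687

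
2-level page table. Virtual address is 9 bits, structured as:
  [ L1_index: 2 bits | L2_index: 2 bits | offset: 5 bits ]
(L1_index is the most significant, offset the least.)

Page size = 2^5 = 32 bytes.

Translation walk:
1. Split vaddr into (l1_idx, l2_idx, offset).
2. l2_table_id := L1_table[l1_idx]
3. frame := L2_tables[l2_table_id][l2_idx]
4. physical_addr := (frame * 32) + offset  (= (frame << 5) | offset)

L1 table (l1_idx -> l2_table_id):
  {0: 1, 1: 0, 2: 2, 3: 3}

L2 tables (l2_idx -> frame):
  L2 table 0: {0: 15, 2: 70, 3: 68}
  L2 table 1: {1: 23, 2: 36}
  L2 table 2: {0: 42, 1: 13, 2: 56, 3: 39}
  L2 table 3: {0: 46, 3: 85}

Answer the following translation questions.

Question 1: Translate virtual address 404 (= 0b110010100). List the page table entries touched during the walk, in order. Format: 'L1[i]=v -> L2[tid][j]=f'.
vaddr = 404 = 0b110010100
Split: l1_idx=3, l2_idx=0, offset=20

Answer: L1[3]=3 -> L2[3][0]=46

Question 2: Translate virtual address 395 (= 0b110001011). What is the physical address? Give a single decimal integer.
Answer: 1483

Derivation:
vaddr = 395 = 0b110001011
Split: l1_idx=3, l2_idx=0, offset=11
L1[3] = 3
L2[3][0] = 46
paddr = 46 * 32 + 11 = 1483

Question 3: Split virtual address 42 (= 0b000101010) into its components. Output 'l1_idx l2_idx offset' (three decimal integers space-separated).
vaddr = 42 = 0b000101010
  top 2 bits -> l1_idx = 0
  next 2 bits -> l2_idx = 1
  bottom 5 bits -> offset = 10

Answer: 0 1 10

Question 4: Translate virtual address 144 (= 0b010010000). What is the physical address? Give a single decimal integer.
vaddr = 144 = 0b010010000
Split: l1_idx=1, l2_idx=0, offset=16
L1[1] = 0
L2[0][0] = 15
paddr = 15 * 32 + 16 = 496

Answer: 496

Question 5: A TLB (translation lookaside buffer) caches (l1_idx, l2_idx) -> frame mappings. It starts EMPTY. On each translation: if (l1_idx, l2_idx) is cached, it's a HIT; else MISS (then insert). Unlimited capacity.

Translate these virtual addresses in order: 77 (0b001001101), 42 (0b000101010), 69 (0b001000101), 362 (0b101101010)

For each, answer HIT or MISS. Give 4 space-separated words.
Answer: MISS MISS HIT MISS

Derivation:
vaddr=77: (0,2) not in TLB -> MISS, insert
vaddr=42: (0,1) not in TLB -> MISS, insert
vaddr=69: (0,2) in TLB -> HIT
vaddr=362: (2,3) not in TLB -> MISS, insert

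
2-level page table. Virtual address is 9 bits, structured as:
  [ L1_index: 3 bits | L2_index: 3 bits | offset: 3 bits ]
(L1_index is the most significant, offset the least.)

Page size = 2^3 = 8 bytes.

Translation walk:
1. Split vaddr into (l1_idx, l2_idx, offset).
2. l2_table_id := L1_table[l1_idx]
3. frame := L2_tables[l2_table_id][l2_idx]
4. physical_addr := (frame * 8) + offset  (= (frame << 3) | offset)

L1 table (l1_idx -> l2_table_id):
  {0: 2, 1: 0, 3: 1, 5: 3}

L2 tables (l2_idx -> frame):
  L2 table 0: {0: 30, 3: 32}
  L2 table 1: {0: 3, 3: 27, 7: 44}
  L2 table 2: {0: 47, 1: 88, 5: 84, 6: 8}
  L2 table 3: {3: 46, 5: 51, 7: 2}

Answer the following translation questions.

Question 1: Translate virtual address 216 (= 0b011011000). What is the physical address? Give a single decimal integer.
Answer: 216

Derivation:
vaddr = 216 = 0b011011000
Split: l1_idx=3, l2_idx=3, offset=0
L1[3] = 1
L2[1][3] = 27
paddr = 27 * 8 + 0 = 216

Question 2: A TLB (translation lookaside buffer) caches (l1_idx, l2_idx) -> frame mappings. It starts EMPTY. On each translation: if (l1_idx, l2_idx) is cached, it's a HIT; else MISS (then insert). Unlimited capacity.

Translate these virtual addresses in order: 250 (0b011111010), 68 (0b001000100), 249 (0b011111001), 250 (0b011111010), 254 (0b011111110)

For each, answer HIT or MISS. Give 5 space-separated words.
Answer: MISS MISS HIT HIT HIT

Derivation:
vaddr=250: (3,7) not in TLB -> MISS, insert
vaddr=68: (1,0) not in TLB -> MISS, insert
vaddr=249: (3,7) in TLB -> HIT
vaddr=250: (3,7) in TLB -> HIT
vaddr=254: (3,7) in TLB -> HIT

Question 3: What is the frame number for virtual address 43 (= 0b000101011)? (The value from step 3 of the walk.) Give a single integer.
Answer: 84

Derivation:
vaddr = 43: l1_idx=0, l2_idx=5
L1[0] = 2; L2[2][5] = 84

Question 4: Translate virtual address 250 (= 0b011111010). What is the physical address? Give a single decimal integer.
Answer: 354

Derivation:
vaddr = 250 = 0b011111010
Split: l1_idx=3, l2_idx=7, offset=2
L1[3] = 1
L2[1][7] = 44
paddr = 44 * 8 + 2 = 354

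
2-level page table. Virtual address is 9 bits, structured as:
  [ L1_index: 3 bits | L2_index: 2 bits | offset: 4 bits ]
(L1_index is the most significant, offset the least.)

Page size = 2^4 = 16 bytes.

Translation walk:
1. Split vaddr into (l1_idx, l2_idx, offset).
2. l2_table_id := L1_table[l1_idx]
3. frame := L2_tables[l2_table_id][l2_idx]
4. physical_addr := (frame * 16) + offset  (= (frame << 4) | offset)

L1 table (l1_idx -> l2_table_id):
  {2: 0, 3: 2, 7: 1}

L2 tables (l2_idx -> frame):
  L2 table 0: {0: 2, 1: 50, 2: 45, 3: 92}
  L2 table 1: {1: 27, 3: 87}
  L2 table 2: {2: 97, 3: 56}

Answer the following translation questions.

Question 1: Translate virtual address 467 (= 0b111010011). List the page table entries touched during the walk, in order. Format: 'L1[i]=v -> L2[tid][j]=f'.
vaddr = 467 = 0b111010011
Split: l1_idx=7, l2_idx=1, offset=3

Answer: L1[7]=1 -> L2[1][1]=27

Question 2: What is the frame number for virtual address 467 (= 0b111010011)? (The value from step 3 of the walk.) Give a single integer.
Answer: 27

Derivation:
vaddr = 467: l1_idx=7, l2_idx=1
L1[7] = 1; L2[1][1] = 27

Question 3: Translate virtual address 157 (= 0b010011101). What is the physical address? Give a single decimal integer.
Answer: 813

Derivation:
vaddr = 157 = 0b010011101
Split: l1_idx=2, l2_idx=1, offset=13
L1[2] = 0
L2[0][1] = 50
paddr = 50 * 16 + 13 = 813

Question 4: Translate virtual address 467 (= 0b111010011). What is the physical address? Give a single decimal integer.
vaddr = 467 = 0b111010011
Split: l1_idx=7, l2_idx=1, offset=3
L1[7] = 1
L2[1][1] = 27
paddr = 27 * 16 + 3 = 435

Answer: 435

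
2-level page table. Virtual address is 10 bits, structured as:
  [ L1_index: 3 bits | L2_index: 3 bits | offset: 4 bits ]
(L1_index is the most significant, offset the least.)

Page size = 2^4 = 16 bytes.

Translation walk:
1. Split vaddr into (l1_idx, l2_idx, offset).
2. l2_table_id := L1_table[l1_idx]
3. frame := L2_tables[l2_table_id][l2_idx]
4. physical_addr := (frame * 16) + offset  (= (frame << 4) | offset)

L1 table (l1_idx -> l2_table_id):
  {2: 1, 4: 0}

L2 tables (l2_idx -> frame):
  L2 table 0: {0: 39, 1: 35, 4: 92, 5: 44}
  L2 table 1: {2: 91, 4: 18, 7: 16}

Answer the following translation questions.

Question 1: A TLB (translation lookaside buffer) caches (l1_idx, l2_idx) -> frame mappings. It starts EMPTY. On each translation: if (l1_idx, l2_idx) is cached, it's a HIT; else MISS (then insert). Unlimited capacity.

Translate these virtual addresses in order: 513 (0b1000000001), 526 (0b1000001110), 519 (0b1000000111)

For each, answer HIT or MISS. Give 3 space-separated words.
vaddr=513: (4,0) not in TLB -> MISS, insert
vaddr=526: (4,0) in TLB -> HIT
vaddr=519: (4,0) in TLB -> HIT

Answer: MISS HIT HIT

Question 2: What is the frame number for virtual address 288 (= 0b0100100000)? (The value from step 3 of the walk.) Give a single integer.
Answer: 91

Derivation:
vaddr = 288: l1_idx=2, l2_idx=2
L1[2] = 1; L2[1][2] = 91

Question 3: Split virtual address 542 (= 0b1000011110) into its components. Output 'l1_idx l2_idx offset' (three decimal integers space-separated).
Answer: 4 1 14

Derivation:
vaddr = 542 = 0b1000011110
  top 3 bits -> l1_idx = 4
  next 3 bits -> l2_idx = 1
  bottom 4 bits -> offset = 14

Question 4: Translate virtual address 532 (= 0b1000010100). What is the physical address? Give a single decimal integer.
Answer: 564

Derivation:
vaddr = 532 = 0b1000010100
Split: l1_idx=4, l2_idx=1, offset=4
L1[4] = 0
L2[0][1] = 35
paddr = 35 * 16 + 4 = 564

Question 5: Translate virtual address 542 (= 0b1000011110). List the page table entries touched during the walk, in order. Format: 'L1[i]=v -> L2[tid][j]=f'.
Answer: L1[4]=0 -> L2[0][1]=35

Derivation:
vaddr = 542 = 0b1000011110
Split: l1_idx=4, l2_idx=1, offset=14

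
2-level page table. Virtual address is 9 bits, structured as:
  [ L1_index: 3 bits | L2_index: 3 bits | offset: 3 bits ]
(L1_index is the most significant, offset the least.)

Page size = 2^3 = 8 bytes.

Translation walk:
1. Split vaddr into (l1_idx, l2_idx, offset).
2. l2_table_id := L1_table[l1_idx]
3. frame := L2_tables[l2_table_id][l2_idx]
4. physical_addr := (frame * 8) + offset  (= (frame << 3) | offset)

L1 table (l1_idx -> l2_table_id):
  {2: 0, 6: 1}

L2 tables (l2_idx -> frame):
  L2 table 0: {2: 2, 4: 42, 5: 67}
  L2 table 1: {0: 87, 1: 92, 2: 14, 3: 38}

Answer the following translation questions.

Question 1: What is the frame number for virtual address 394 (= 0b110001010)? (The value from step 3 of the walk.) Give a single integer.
Answer: 92

Derivation:
vaddr = 394: l1_idx=6, l2_idx=1
L1[6] = 1; L2[1][1] = 92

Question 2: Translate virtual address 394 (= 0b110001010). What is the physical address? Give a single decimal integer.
Answer: 738

Derivation:
vaddr = 394 = 0b110001010
Split: l1_idx=6, l2_idx=1, offset=2
L1[6] = 1
L2[1][1] = 92
paddr = 92 * 8 + 2 = 738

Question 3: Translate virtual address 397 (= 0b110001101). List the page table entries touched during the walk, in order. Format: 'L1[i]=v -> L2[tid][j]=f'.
vaddr = 397 = 0b110001101
Split: l1_idx=6, l2_idx=1, offset=5

Answer: L1[6]=1 -> L2[1][1]=92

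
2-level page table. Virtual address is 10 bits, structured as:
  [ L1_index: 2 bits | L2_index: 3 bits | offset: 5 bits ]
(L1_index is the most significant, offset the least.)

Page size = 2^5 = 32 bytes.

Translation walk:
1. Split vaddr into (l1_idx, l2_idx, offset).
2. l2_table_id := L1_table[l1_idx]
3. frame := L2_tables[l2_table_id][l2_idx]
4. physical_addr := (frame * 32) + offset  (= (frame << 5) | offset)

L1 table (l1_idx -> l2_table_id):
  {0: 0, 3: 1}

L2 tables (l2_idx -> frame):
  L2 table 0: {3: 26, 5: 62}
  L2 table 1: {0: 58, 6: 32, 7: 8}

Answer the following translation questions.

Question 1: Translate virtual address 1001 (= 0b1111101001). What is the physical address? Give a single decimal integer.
Answer: 265

Derivation:
vaddr = 1001 = 0b1111101001
Split: l1_idx=3, l2_idx=7, offset=9
L1[3] = 1
L2[1][7] = 8
paddr = 8 * 32 + 9 = 265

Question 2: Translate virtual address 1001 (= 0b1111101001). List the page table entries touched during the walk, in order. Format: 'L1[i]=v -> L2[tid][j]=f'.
vaddr = 1001 = 0b1111101001
Split: l1_idx=3, l2_idx=7, offset=9

Answer: L1[3]=1 -> L2[1][7]=8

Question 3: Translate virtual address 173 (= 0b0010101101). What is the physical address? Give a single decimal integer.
Answer: 1997

Derivation:
vaddr = 173 = 0b0010101101
Split: l1_idx=0, l2_idx=5, offset=13
L1[0] = 0
L2[0][5] = 62
paddr = 62 * 32 + 13 = 1997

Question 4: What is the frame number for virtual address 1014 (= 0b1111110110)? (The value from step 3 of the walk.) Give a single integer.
vaddr = 1014: l1_idx=3, l2_idx=7
L1[3] = 1; L2[1][7] = 8

Answer: 8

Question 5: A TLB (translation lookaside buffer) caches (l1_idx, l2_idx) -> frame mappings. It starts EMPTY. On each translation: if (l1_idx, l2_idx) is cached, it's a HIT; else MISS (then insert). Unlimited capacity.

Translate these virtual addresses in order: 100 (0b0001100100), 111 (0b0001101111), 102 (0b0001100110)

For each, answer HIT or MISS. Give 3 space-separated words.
vaddr=100: (0,3) not in TLB -> MISS, insert
vaddr=111: (0,3) in TLB -> HIT
vaddr=102: (0,3) in TLB -> HIT

Answer: MISS HIT HIT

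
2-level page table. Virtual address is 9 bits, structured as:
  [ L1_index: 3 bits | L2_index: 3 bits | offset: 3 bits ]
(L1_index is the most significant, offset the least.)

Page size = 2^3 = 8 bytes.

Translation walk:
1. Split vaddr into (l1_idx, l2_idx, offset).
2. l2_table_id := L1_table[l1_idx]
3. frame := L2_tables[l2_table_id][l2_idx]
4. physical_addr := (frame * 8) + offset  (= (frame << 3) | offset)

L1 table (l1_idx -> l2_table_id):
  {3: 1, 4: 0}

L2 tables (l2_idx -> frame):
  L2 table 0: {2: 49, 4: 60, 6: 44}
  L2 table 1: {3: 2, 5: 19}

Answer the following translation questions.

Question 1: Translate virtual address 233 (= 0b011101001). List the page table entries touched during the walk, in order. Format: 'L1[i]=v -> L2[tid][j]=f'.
Answer: L1[3]=1 -> L2[1][5]=19

Derivation:
vaddr = 233 = 0b011101001
Split: l1_idx=3, l2_idx=5, offset=1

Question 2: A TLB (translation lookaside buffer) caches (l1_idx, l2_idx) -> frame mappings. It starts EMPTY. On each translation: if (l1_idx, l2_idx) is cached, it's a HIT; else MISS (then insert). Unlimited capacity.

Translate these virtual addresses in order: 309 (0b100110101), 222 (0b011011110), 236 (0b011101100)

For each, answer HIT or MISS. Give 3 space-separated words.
vaddr=309: (4,6) not in TLB -> MISS, insert
vaddr=222: (3,3) not in TLB -> MISS, insert
vaddr=236: (3,5) not in TLB -> MISS, insert

Answer: MISS MISS MISS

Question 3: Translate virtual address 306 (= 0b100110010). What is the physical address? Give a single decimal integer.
Answer: 354

Derivation:
vaddr = 306 = 0b100110010
Split: l1_idx=4, l2_idx=6, offset=2
L1[4] = 0
L2[0][6] = 44
paddr = 44 * 8 + 2 = 354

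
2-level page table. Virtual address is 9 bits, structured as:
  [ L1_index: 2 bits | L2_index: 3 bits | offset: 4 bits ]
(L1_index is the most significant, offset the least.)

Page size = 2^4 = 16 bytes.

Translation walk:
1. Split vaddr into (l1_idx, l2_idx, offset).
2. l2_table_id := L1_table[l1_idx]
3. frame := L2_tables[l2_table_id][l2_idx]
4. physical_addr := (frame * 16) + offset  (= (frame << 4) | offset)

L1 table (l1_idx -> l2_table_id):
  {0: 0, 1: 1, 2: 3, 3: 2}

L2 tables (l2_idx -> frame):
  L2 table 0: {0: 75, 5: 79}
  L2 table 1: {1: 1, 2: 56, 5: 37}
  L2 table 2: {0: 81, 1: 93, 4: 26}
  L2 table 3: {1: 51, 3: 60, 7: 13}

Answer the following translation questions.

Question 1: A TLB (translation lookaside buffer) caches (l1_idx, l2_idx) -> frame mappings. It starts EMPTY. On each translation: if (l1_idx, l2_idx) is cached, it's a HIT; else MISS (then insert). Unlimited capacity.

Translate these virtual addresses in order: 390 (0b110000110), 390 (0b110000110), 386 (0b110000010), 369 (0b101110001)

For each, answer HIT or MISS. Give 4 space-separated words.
Answer: MISS HIT HIT MISS

Derivation:
vaddr=390: (3,0) not in TLB -> MISS, insert
vaddr=390: (3,0) in TLB -> HIT
vaddr=386: (3,0) in TLB -> HIT
vaddr=369: (2,7) not in TLB -> MISS, insert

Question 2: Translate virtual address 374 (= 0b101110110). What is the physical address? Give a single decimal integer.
vaddr = 374 = 0b101110110
Split: l1_idx=2, l2_idx=7, offset=6
L1[2] = 3
L2[3][7] = 13
paddr = 13 * 16 + 6 = 214

Answer: 214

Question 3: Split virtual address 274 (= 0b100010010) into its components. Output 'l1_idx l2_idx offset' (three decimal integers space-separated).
vaddr = 274 = 0b100010010
  top 2 bits -> l1_idx = 2
  next 3 bits -> l2_idx = 1
  bottom 4 bits -> offset = 2

Answer: 2 1 2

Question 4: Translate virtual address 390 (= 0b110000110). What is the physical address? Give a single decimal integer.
vaddr = 390 = 0b110000110
Split: l1_idx=3, l2_idx=0, offset=6
L1[3] = 2
L2[2][0] = 81
paddr = 81 * 16 + 6 = 1302

Answer: 1302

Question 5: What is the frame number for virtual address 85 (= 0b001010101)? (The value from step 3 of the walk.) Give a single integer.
Answer: 79

Derivation:
vaddr = 85: l1_idx=0, l2_idx=5
L1[0] = 0; L2[0][5] = 79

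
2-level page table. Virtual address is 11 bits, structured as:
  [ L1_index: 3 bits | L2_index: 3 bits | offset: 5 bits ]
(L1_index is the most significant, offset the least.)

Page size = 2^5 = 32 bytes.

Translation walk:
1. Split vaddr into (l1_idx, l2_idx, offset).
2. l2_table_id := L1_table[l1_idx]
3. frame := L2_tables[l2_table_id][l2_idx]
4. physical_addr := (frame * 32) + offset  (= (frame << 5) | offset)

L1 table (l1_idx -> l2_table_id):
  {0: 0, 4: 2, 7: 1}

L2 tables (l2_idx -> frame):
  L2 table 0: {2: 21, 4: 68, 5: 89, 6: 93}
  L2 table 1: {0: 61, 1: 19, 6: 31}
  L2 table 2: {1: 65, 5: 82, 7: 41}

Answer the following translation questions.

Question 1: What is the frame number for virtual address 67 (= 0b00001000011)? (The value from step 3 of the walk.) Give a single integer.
Answer: 21

Derivation:
vaddr = 67: l1_idx=0, l2_idx=2
L1[0] = 0; L2[0][2] = 21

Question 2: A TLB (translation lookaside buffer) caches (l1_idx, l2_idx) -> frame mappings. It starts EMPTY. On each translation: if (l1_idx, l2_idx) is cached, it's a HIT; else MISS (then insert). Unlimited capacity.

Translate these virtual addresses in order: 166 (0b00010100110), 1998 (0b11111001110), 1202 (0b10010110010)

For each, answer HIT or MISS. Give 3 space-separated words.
vaddr=166: (0,5) not in TLB -> MISS, insert
vaddr=1998: (7,6) not in TLB -> MISS, insert
vaddr=1202: (4,5) not in TLB -> MISS, insert

Answer: MISS MISS MISS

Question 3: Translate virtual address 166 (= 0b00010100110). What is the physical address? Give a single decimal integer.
vaddr = 166 = 0b00010100110
Split: l1_idx=0, l2_idx=5, offset=6
L1[0] = 0
L2[0][5] = 89
paddr = 89 * 32 + 6 = 2854

Answer: 2854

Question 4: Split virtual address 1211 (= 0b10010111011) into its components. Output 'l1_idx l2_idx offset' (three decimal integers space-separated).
vaddr = 1211 = 0b10010111011
  top 3 bits -> l1_idx = 4
  next 3 bits -> l2_idx = 5
  bottom 5 bits -> offset = 27

Answer: 4 5 27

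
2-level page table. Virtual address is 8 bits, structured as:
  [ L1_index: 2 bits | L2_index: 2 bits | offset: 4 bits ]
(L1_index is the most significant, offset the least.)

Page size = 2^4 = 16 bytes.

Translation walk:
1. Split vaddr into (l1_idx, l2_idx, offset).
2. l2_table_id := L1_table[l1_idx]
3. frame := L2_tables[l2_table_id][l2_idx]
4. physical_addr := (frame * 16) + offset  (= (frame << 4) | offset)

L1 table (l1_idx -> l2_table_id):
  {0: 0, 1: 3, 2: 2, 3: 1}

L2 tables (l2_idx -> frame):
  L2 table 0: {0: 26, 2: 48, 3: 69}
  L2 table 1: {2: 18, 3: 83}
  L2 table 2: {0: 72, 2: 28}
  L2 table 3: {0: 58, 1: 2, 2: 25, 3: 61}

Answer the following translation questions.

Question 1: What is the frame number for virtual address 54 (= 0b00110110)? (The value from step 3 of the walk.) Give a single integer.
vaddr = 54: l1_idx=0, l2_idx=3
L1[0] = 0; L2[0][3] = 69

Answer: 69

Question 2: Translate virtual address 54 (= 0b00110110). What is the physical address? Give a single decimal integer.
vaddr = 54 = 0b00110110
Split: l1_idx=0, l2_idx=3, offset=6
L1[0] = 0
L2[0][3] = 69
paddr = 69 * 16 + 6 = 1110

Answer: 1110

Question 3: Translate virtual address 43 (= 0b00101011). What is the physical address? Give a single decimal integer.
vaddr = 43 = 0b00101011
Split: l1_idx=0, l2_idx=2, offset=11
L1[0] = 0
L2[0][2] = 48
paddr = 48 * 16 + 11 = 779

Answer: 779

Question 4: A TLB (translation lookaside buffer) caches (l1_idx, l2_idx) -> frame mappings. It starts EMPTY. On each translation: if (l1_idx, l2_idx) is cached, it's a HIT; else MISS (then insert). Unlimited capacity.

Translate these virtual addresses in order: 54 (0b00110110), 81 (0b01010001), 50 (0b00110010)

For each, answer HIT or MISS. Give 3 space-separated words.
vaddr=54: (0,3) not in TLB -> MISS, insert
vaddr=81: (1,1) not in TLB -> MISS, insert
vaddr=50: (0,3) in TLB -> HIT

Answer: MISS MISS HIT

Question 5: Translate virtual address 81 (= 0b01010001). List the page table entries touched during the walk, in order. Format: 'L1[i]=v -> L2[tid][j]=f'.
Answer: L1[1]=3 -> L2[3][1]=2

Derivation:
vaddr = 81 = 0b01010001
Split: l1_idx=1, l2_idx=1, offset=1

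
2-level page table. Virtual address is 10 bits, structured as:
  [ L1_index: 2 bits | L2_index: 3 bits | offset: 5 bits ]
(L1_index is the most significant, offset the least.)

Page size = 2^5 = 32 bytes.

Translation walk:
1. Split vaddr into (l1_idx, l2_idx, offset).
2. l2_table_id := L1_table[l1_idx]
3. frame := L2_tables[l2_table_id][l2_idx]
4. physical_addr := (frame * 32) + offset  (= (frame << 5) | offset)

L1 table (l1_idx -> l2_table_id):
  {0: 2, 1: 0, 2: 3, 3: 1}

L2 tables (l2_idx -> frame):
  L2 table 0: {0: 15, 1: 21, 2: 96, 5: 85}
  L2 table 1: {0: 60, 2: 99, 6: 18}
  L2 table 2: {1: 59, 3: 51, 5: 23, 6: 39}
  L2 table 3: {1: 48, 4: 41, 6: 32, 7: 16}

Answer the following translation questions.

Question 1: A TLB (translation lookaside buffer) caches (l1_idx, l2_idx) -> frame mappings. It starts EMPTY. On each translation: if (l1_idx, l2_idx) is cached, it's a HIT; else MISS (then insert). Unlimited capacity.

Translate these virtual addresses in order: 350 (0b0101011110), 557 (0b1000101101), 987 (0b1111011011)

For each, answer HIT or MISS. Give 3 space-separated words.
vaddr=350: (1,2) not in TLB -> MISS, insert
vaddr=557: (2,1) not in TLB -> MISS, insert
vaddr=987: (3,6) not in TLB -> MISS, insert

Answer: MISS MISS MISS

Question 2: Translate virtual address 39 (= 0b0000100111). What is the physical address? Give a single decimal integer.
Answer: 1895

Derivation:
vaddr = 39 = 0b0000100111
Split: l1_idx=0, l2_idx=1, offset=7
L1[0] = 2
L2[2][1] = 59
paddr = 59 * 32 + 7 = 1895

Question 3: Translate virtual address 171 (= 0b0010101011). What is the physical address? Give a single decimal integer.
Answer: 747

Derivation:
vaddr = 171 = 0b0010101011
Split: l1_idx=0, l2_idx=5, offset=11
L1[0] = 2
L2[2][5] = 23
paddr = 23 * 32 + 11 = 747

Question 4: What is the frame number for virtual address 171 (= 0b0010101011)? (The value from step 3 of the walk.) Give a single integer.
vaddr = 171: l1_idx=0, l2_idx=5
L1[0] = 2; L2[2][5] = 23

Answer: 23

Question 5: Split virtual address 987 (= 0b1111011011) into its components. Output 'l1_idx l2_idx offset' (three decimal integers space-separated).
Answer: 3 6 27

Derivation:
vaddr = 987 = 0b1111011011
  top 2 bits -> l1_idx = 3
  next 3 bits -> l2_idx = 6
  bottom 5 bits -> offset = 27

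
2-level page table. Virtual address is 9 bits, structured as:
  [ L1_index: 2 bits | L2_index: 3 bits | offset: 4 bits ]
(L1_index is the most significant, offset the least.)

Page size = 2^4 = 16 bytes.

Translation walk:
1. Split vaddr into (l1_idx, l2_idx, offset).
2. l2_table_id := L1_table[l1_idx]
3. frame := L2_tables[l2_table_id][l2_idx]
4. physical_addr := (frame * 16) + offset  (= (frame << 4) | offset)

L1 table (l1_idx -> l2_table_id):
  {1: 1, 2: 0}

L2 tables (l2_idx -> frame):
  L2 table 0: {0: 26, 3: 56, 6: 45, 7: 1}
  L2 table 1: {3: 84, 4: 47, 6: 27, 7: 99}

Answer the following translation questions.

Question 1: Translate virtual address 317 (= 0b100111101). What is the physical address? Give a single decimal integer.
vaddr = 317 = 0b100111101
Split: l1_idx=2, l2_idx=3, offset=13
L1[2] = 0
L2[0][3] = 56
paddr = 56 * 16 + 13 = 909

Answer: 909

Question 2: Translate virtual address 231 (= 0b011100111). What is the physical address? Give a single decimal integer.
Answer: 439

Derivation:
vaddr = 231 = 0b011100111
Split: l1_idx=1, l2_idx=6, offset=7
L1[1] = 1
L2[1][6] = 27
paddr = 27 * 16 + 7 = 439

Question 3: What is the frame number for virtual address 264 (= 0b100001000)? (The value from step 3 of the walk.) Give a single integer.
Answer: 26

Derivation:
vaddr = 264: l1_idx=2, l2_idx=0
L1[2] = 0; L2[0][0] = 26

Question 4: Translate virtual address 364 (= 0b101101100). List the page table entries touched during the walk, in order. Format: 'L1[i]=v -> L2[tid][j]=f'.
vaddr = 364 = 0b101101100
Split: l1_idx=2, l2_idx=6, offset=12

Answer: L1[2]=0 -> L2[0][6]=45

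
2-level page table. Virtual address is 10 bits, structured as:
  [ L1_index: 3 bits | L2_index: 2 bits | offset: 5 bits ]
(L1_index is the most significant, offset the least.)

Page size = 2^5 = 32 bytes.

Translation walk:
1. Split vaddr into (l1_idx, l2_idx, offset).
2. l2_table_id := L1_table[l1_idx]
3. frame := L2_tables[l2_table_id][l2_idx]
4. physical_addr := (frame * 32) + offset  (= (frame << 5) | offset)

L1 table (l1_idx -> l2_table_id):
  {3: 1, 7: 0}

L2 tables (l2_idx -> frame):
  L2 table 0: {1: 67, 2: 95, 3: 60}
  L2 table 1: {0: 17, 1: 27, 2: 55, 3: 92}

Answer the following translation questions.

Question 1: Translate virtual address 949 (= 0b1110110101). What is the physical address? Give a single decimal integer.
vaddr = 949 = 0b1110110101
Split: l1_idx=7, l2_idx=1, offset=21
L1[7] = 0
L2[0][1] = 67
paddr = 67 * 32 + 21 = 2165

Answer: 2165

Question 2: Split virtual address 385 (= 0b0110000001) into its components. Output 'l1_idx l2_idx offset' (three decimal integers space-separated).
Answer: 3 0 1

Derivation:
vaddr = 385 = 0b0110000001
  top 3 bits -> l1_idx = 3
  next 2 bits -> l2_idx = 0
  bottom 5 bits -> offset = 1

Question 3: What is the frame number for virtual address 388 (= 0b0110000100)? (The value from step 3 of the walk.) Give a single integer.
Answer: 17

Derivation:
vaddr = 388: l1_idx=3, l2_idx=0
L1[3] = 1; L2[1][0] = 17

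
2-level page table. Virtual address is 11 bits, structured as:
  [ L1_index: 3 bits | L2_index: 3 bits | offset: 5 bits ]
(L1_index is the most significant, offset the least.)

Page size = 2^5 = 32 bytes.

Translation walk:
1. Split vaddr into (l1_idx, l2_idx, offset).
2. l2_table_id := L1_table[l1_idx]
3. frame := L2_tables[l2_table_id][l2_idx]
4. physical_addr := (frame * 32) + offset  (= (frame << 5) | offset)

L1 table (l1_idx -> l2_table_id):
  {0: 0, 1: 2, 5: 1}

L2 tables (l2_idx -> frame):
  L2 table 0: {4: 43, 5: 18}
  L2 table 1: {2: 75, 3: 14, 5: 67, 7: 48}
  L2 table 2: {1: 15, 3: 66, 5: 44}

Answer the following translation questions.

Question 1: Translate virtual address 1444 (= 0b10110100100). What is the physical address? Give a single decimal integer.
Answer: 2148

Derivation:
vaddr = 1444 = 0b10110100100
Split: l1_idx=5, l2_idx=5, offset=4
L1[5] = 1
L2[1][5] = 67
paddr = 67 * 32 + 4 = 2148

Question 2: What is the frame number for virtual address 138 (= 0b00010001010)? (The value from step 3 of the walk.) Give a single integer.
Answer: 43

Derivation:
vaddr = 138: l1_idx=0, l2_idx=4
L1[0] = 0; L2[0][4] = 43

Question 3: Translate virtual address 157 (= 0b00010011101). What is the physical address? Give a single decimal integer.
vaddr = 157 = 0b00010011101
Split: l1_idx=0, l2_idx=4, offset=29
L1[0] = 0
L2[0][4] = 43
paddr = 43 * 32 + 29 = 1405

Answer: 1405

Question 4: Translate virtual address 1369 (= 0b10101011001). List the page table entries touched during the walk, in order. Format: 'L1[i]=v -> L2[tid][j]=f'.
Answer: L1[5]=1 -> L2[1][2]=75

Derivation:
vaddr = 1369 = 0b10101011001
Split: l1_idx=5, l2_idx=2, offset=25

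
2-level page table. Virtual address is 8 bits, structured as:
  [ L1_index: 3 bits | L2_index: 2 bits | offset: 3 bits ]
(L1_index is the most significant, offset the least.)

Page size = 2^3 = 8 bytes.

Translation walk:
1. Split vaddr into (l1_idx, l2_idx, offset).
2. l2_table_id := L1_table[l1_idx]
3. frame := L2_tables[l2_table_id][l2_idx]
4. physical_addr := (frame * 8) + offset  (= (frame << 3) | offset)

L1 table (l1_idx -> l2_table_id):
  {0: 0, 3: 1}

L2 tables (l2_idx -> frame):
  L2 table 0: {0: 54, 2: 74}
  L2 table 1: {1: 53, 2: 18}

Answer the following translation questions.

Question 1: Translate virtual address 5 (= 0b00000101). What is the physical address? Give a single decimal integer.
Answer: 437

Derivation:
vaddr = 5 = 0b00000101
Split: l1_idx=0, l2_idx=0, offset=5
L1[0] = 0
L2[0][0] = 54
paddr = 54 * 8 + 5 = 437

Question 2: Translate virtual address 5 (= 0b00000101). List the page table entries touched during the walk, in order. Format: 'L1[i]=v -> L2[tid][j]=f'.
vaddr = 5 = 0b00000101
Split: l1_idx=0, l2_idx=0, offset=5

Answer: L1[0]=0 -> L2[0][0]=54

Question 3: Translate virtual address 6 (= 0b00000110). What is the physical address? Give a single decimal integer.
Answer: 438

Derivation:
vaddr = 6 = 0b00000110
Split: l1_idx=0, l2_idx=0, offset=6
L1[0] = 0
L2[0][0] = 54
paddr = 54 * 8 + 6 = 438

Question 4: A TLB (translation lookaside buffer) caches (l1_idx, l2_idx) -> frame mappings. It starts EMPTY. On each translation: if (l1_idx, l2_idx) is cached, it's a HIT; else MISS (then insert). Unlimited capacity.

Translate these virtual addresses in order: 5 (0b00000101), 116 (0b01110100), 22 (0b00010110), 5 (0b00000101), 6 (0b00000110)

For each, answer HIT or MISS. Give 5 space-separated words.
Answer: MISS MISS MISS HIT HIT

Derivation:
vaddr=5: (0,0) not in TLB -> MISS, insert
vaddr=116: (3,2) not in TLB -> MISS, insert
vaddr=22: (0,2) not in TLB -> MISS, insert
vaddr=5: (0,0) in TLB -> HIT
vaddr=6: (0,0) in TLB -> HIT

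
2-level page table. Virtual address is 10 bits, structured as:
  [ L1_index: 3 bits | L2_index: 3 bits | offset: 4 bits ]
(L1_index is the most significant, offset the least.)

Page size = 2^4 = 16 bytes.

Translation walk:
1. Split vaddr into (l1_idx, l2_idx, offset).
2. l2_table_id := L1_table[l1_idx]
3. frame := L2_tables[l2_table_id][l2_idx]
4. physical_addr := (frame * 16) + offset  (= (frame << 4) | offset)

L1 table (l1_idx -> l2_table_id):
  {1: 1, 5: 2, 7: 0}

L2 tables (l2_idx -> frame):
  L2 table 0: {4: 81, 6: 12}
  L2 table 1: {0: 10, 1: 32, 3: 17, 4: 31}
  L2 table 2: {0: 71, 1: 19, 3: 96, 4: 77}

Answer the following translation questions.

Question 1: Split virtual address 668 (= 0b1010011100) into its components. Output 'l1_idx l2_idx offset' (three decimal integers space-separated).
Answer: 5 1 12

Derivation:
vaddr = 668 = 0b1010011100
  top 3 bits -> l1_idx = 5
  next 3 bits -> l2_idx = 1
  bottom 4 bits -> offset = 12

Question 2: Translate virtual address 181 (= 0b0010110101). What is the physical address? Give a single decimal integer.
vaddr = 181 = 0b0010110101
Split: l1_idx=1, l2_idx=3, offset=5
L1[1] = 1
L2[1][3] = 17
paddr = 17 * 16 + 5 = 277

Answer: 277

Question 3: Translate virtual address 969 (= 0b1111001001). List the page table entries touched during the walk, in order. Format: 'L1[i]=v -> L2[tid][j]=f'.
Answer: L1[7]=0 -> L2[0][4]=81

Derivation:
vaddr = 969 = 0b1111001001
Split: l1_idx=7, l2_idx=4, offset=9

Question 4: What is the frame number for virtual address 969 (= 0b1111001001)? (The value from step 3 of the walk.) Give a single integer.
Answer: 81

Derivation:
vaddr = 969: l1_idx=7, l2_idx=4
L1[7] = 0; L2[0][4] = 81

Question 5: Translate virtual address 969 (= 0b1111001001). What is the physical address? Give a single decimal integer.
Answer: 1305

Derivation:
vaddr = 969 = 0b1111001001
Split: l1_idx=7, l2_idx=4, offset=9
L1[7] = 0
L2[0][4] = 81
paddr = 81 * 16 + 9 = 1305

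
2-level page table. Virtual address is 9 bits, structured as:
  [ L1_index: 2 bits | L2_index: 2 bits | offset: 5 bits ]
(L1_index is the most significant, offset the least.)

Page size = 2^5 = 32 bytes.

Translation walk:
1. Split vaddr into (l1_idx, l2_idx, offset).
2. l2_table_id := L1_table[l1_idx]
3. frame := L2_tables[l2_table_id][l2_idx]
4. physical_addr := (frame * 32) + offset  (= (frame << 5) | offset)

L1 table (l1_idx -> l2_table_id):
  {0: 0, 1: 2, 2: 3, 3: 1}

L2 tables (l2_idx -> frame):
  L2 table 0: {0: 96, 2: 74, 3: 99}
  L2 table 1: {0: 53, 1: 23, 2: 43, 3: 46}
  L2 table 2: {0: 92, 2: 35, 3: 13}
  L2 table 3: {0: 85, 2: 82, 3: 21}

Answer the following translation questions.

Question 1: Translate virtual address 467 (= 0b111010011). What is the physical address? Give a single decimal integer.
Answer: 1395

Derivation:
vaddr = 467 = 0b111010011
Split: l1_idx=3, l2_idx=2, offset=19
L1[3] = 1
L2[1][2] = 43
paddr = 43 * 32 + 19 = 1395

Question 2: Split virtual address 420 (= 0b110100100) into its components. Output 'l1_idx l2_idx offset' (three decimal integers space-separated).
vaddr = 420 = 0b110100100
  top 2 bits -> l1_idx = 3
  next 2 bits -> l2_idx = 1
  bottom 5 bits -> offset = 4

Answer: 3 1 4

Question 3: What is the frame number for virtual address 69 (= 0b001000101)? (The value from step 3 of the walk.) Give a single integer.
vaddr = 69: l1_idx=0, l2_idx=2
L1[0] = 0; L2[0][2] = 74

Answer: 74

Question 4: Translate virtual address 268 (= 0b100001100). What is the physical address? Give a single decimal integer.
Answer: 2732

Derivation:
vaddr = 268 = 0b100001100
Split: l1_idx=2, l2_idx=0, offset=12
L1[2] = 3
L2[3][0] = 85
paddr = 85 * 32 + 12 = 2732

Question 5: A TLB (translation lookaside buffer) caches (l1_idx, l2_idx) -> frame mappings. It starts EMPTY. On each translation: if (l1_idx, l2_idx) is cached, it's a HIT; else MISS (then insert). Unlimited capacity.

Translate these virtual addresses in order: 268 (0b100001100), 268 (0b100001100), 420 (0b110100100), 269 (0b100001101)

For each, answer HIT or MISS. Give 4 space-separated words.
Answer: MISS HIT MISS HIT

Derivation:
vaddr=268: (2,0) not in TLB -> MISS, insert
vaddr=268: (2,0) in TLB -> HIT
vaddr=420: (3,1) not in TLB -> MISS, insert
vaddr=269: (2,0) in TLB -> HIT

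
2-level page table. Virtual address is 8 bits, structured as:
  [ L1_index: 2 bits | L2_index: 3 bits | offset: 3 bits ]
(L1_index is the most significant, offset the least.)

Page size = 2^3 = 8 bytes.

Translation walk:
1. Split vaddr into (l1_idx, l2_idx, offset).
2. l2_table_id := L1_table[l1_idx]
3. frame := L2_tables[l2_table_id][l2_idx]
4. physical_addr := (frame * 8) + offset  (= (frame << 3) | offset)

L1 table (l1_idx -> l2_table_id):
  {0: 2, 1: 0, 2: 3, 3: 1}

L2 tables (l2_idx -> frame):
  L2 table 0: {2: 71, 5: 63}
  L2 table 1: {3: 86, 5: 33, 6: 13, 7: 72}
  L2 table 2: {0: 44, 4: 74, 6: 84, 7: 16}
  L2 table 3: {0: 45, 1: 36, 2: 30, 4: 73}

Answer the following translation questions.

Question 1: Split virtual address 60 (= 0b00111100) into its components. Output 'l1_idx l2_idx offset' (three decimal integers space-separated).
Answer: 0 7 4

Derivation:
vaddr = 60 = 0b00111100
  top 2 bits -> l1_idx = 0
  next 3 bits -> l2_idx = 7
  bottom 3 bits -> offset = 4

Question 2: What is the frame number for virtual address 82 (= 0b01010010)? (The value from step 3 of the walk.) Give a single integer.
vaddr = 82: l1_idx=1, l2_idx=2
L1[1] = 0; L2[0][2] = 71

Answer: 71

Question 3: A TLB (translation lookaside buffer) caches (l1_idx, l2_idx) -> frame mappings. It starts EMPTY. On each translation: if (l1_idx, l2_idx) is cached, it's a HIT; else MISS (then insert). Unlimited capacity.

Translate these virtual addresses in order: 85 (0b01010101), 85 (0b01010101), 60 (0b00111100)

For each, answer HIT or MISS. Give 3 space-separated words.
vaddr=85: (1,2) not in TLB -> MISS, insert
vaddr=85: (1,2) in TLB -> HIT
vaddr=60: (0,7) not in TLB -> MISS, insert

Answer: MISS HIT MISS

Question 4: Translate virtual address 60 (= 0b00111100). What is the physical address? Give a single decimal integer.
Answer: 132

Derivation:
vaddr = 60 = 0b00111100
Split: l1_idx=0, l2_idx=7, offset=4
L1[0] = 2
L2[2][7] = 16
paddr = 16 * 8 + 4 = 132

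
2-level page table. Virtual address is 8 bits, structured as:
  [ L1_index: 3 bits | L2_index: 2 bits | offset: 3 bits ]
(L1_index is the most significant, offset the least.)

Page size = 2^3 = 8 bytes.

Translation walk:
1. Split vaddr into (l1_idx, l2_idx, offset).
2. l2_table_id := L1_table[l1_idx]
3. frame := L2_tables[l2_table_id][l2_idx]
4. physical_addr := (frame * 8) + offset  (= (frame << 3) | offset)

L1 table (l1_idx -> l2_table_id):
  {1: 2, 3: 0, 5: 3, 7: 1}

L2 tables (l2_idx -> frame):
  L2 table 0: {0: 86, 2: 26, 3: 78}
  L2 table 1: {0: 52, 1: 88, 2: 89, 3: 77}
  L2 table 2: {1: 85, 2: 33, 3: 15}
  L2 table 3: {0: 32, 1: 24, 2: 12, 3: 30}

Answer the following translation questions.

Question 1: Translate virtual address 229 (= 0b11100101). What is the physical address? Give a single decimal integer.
Answer: 421

Derivation:
vaddr = 229 = 0b11100101
Split: l1_idx=7, l2_idx=0, offset=5
L1[7] = 1
L2[1][0] = 52
paddr = 52 * 8 + 5 = 421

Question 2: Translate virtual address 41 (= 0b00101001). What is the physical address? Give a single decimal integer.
vaddr = 41 = 0b00101001
Split: l1_idx=1, l2_idx=1, offset=1
L1[1] = 2
L2[2][1] = 85
paddr = 85 * 8 + 1 = 681

Answer: 681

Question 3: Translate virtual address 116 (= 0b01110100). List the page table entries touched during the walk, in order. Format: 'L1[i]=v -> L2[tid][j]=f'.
Answer: L1[3]=0 -> L2[0][2]=26

Derivation:
vaddr = 116 = 0b01110100
Split: l1_idx=3, l2_idx=2, offset=4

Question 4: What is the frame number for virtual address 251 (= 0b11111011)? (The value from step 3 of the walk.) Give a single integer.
vaddr = 251: l1_idx=7, l2_idx=3
L1[7] = 1; L2[1][3] = 77

Answer: 77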